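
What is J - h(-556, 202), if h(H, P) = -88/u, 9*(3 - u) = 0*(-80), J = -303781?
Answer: -911255/3 ≈ -3.0375e+5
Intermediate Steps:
u = 3 (u = 3 - 0*(-80) = 3 - 1/9*0 = 3 + 0 = 3)
h(H, P) = -88/3
J - h(-556, 202) = -303781 - 1*(-88/3) = -303781 + 88/3 = -911255/3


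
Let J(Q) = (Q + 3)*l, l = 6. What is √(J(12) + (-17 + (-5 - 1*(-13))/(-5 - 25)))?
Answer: √16365/15 ≈ 8.5284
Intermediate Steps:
J(Q) = 18 + 6*Q (J(Q) = (Q + 3)*6 = (3 + Q)*6 = 18 + 6*Q)
√(J(12) + (-17 + (-5 - 1*(-13))/(-5 - 25))) = √((18 + 6*12) + (-17 + (-5 - 1*(-13))/(-5 - 25))) = √((18 + 72) + (-17 + (-5 + 13)/(-30))) = √(90 + (-17 - 1/30*8)) = √(90 + (-17 - 4/15)) = √(90 - 259/15) = √(1091/15) = √16365/15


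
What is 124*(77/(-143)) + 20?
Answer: -608/13 ≈ -46.769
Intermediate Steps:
124*(77/(-143)) + 20 = 124*(77*(-1/143)) + 20 = 124*(-7/13) + 20 = -868/13 + 20 = -608/13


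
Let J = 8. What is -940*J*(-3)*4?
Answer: 90240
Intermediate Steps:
-940*J*(-3)*4 = -940*8*(-3)*4 = -(-22560)*4 = -940*(-96) = 90240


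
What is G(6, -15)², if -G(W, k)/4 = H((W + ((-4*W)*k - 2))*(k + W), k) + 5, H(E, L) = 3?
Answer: 1024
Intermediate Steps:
G(W, k) = -32 (G(W, k) = -4*(3 + 5) = -4*8 = -32)
G(6, -15)² = (-32)² = 1024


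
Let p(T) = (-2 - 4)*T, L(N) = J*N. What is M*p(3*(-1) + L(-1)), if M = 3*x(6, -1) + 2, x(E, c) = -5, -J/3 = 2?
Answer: 234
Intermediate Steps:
J = -6 (J = -3*2 = -6)
L(N) = -6*N
p(T) = -6*T
M = -13 (M = 3*(-5) + 2 = -15 + 2 = -13)
M*p(3*(-1) + L(-1)) = -(-78)*(3*(-1) - 6*(-1)) = -(-78)*(-3 + 6) = -(-78)*3 = -13*(-18) = 234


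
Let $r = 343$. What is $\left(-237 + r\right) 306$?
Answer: $32436$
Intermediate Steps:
$\left(-237 + r\right) 306 = \left(-237 + 343\right) 306 = 106 \cdot 306 = 32436$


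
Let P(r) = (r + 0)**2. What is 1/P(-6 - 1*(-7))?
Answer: 1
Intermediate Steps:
P(r) = r**2
1/P(-6 - 1*(-7)) = 1/((-6 - 1*(-7))**2) = 1/((-6 + 7)**2) = 1/(1**2) = 1/1 = 1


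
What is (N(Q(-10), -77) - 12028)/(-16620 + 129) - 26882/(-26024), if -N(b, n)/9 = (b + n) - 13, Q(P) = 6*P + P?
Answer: 359426587/214580892 ≈ 1.6750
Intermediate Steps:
Q(P) = 7*P
N(b, n) = 117 - 9*b - 9*n (N(b, n) = -9*((b + n) - 13) = -9*(-13 + b + n) = 117 - 9*b - 9*n)
(N(Q(-10), -77) - 12028)/(-16620 + 129) - 26882/(-26024) = ((117 - 63*(-10) - 9*(-77)) - 12028)/(-16620 + 129) - 26882/(-26024) = ((117 - 9*(-70) + 693) - 12028)/(-16491) - 26882*(-1/26024) = ((117 + 630 + 693) - 12028)*(-1/16491) + 13441/13012 = (1440 - 12028)*(-1/16491) + 13441/13012 = -10588*(-1/16491) + 13441/13012 = 10588/16491 + 13441/13012 = 359426587/214580892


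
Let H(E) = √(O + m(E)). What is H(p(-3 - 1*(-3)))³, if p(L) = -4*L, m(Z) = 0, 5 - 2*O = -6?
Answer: 11*√22/4 ≈ 12.899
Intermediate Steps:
O = 11/2 (O = 5/2 - ½*(-6) = 5/2 + 3 = 11/2 ≈ 5.5000)
H(E) = √22/2 (H(E) = √(11/2 + 0) = √(11/2) = √22/2)
H(p(-3 - 1*(-3)))³ = (√22/2)³ = 11*√22/4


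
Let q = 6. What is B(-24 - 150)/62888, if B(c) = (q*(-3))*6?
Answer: -27/15722 ≈ -0.0017173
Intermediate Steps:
B(c) = -108 (B(c) = (6*(-3))*6 = -18*6 = -108)
B(-24 - 150)/62888 = -108/62888 = -108*1/62888 = -27/15722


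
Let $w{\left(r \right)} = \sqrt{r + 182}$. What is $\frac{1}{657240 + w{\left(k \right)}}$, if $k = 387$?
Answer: $\frac{657240}{431964417031} - \frac{\sqrt{569}}{431964417031} \approx 1.5215 \cdot 10^{-6}$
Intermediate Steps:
$w{\left(r \right)} = \sqrt{182 + r}$
$\frac{1}{657240 + w{\left(k \right)}} = \frac{1}{657240 + \sqrt{182 + 387}} = \frac{1}{657240 + \sqrt{569}}$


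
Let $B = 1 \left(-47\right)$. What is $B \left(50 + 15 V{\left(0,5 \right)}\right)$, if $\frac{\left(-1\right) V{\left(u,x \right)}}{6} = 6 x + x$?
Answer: $145700$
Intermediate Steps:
$V{\left(u,x \right)} = - 42 x$ ($V{\left(u,x \right)} = - 6 \left(6 x + x\right) = - 6 \cdot 7 x = - 42 x$)
$B = -47$
$B \left(50 + 15 V{\left(0,5 \right)}\right) = - 47 \left(50 + 15 \left(\left(-42\right) 5\right)\right) = - 47 \left(50 + 15 \left(-210\right)\right) = - 47 \left(50 - 3150\right) = \left(-47\right) \left(-3100\right) = 145700$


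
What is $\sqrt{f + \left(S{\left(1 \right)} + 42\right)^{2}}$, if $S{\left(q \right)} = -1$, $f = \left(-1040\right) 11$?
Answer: $i \sqrt{9759} \approx 98.788 i$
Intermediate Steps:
$f = -11440$
$\sqrt{f + \left(S{\left(1 \right)} + 42\right)^{2}} = \sqrt{-11440 + \left(-1 + 42\right)^{2}} = \sqrt{-11440 + 41^{2}} = \sqrt{-11440 + 1681} = \sqrt{-9759} = i \sqrt{9759}$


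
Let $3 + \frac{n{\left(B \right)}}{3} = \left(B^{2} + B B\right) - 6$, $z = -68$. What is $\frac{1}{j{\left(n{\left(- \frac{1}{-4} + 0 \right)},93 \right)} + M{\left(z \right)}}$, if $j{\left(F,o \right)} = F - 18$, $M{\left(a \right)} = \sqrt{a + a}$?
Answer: $- \frac{168}{8009} - \frac{128 i \sqrt{34}}{136153} \approx -0.020976 - 0.0054818 i$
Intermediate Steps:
$n{\left(B \right)} = -27 + 6 B^{2}$ ($n{\left(B \right)} = -9 + 3 \left(\left(B^{2} + B B\right) - 6\right) = -9 + 3 \left(\left(B^{2} + B^{2}\right) - 6\right) = -9 + 3 \left(2 B^{2} - 6\right) = -9 + 3 \left(-6 + 2 B^{2}\right) = -9 + \left(-18 + 6 B^{2}\right) = -27 + 6 B^{2}$)
$M{\left(a \right)} = \sqrt{2} \sqrt{a}$ ($M{\left(a \right)} = \sqrt{2 a} = \sqrt{2} \sqrt{a}$)
$j{\left(F,o \right)} = -18 + F$ ($j{\left(F,o \right)} = F - 18 = -18 + F$)
$\frac{1}{j{\left(n{\left(- \frac{1}{-4} + 0 \right)},93 \right)} + M{\left(z \right)}} = \frac{1}{\left(-18 - \left(27 - 6 \left(- \frac{1}{-4} + 0\right)^{2}\right)\right) + \sqrt{2} \sqrt{-68}} = \frac{1}{\left(-18 - \left(27 - 6 \left(\left(-1\right) \left(- \frac{1}{4}\right) + 0\right)^{2}\right)\right) + \sqrt{2} \cdot 2 i \sqrt{17}} = \frac{1}{\left(-18 - \left(27 - 6 \left(\frac{1}{4} + 0\right)^{2}\right)\right) + 2 i \sqrt{34}} = \frac{1}{\left(-18 - \left(27 - \frac{6}{16}\right)\right) + 2 i \sqrt{34}} = \frac{1}{\left(-18 + \left(-27 + 6 \cdot \frac{1}{16}\right)\right) + 2 i \sqrt{34}} = \frac{1}{\left(-18 + \left(-27 + \frac{3}{8}\right)\right) + 2 i \sqrt{34}} = \frac{1}{\left(-18 - \frac{213}{8}\right) + 2 i \sqrt{34}} = \frac{1}{- \frac{357}{8} + 2 i \sqrt{34}}$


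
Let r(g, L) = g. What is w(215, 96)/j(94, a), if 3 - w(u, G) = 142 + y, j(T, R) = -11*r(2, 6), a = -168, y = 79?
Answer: 109/11 ≈ 9.9091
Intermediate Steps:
j(T, R) = -22 (j(T, R) = -11*2 = -22)
w(u, G) = -218 (w(u, G) = 3 - (142 + 79) = 3 - 1*221 = 3 - 221 = -218)
w(215, 96)/j(94, a) = -218/(-22) = -218*(-1/22) = 109/11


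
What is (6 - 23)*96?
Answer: -1632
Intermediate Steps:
(6 - 23)*96 = -17*96 = -1632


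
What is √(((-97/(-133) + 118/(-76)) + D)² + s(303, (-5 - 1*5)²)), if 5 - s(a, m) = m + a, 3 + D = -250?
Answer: √4530384401/266 ≈ 253.04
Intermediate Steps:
D = -253 (D = -3 - 250 = -253)
s(a, m) = 5 - a - m (s(a, m) = 5 - (m + a) = 5 - (a + m) = 5 + (-a - m) = 5 - a - m)
√(((-97/(-133) + 118/(-76)) + D)² + s(303, (-5 - 1*5)²)) = √(((-97/(-133) + 118/(-76)) - 253)² + (5 - 1*303 - (-5 - 1*5)²)) = √(((-97*(-1/133) + 118*(-1/76)) - 253)² + (5 - 303 - (-5 - 5)²)) = √(((97/133 - 59/38) - 253)² + (5 - 303 - 1*(-10)²)) = √((-219/266 - 253)² + (5 - 303 - 1*100)) = √((-67517/266)² + (5 - 303 - 100)) = √(4558545289/70756 - 398) = √(4530384401/70756) = √4530384401/266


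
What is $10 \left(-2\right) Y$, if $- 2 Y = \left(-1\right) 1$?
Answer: $-10$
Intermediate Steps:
$Y = \frac{1}{2}$ ($Y = - \frac{\left(-1\right) 1}{2} = \left(- \frac{1}{2}\right) \left(-1\right) = \frac{1}{2} \approx 0.5$)
$10 \left(-2\right) Y = 10 \left(-2\right) \frac{1}{2} = \left(-20\right) \frac{1}{2} = -10$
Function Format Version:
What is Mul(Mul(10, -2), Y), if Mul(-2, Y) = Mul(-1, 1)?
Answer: -10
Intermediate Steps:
Y = Rational(1, 2) (Y = Mul(Rational(-1, 2), Mul(-1, 1)) = Mul(Rational(-1, 2), -1) = Rational(1, 2) ≈ 0.50000)
Mul(Mul(10, -2), Y) = Mul(Mul(10, -2), Rational(1, 2)) = Mul(-20, Rational(1, 2)) = -10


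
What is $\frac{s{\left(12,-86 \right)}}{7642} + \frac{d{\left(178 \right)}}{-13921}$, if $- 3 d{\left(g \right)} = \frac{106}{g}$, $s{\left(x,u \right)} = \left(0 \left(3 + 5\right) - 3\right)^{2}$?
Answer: $\frac{33857189}{28404603294} \approx 0.001192$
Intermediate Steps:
$s{\left(x,u \right)} = 9$ ($s{\left(x,u \right)} = \left(0 \cdot 8 - 3\right)^{2} = \left(0 - 3\right)^{2} = \left(-3\right)^{2} = 9$)
$d{\left(g \right)} = - \frac{106}{3 g}$ ($d{\left(g \right)} = - \frac{106 \frac{1}{g}}{3} = - \frac{106}{3 g}$)
$\frac{s{\left(12,-86 \right)}}{7642} + \frac{d{\left(178 \right)}}{-13921} = \frac{9}{7642} + \frac{\left(- \frac{106}{3}\right) \frac{1}{178}}{-13921} = 9 \cdot \frac{1}{7642} + \left(- \frac{106}{3}\right) \frac{1}{178} \left(- \frac{1}{13921}\right) = \frac{9}{7642} - - \frac{53}{3716907} = \frac{9}{7642} + \frac{53}{3716907} = \frac{33857189}{28404603294}$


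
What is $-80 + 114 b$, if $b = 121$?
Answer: $13714$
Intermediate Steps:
$-80 + 114 b = -80 + 114 \cdot 121 = -80 + 13794 = 13714$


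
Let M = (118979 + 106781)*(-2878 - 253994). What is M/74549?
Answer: -57991422720/74549 ≈ -7.7790e+5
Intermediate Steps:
M = -57991422720 (M = 225760*(-256872) = -57991422720)
M/74549 = -57991422720/74549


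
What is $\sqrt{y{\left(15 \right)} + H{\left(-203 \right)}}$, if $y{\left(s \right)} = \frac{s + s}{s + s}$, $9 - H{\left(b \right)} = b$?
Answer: $\sqrt{213} \approx 14.595$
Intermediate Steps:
$H{\left(b \right)} = 9 - b$
$y{\left(s \right)} = 1$ ($y{\left(s \right)} = \frac{2 s}{2 s} = 2 s \frac{1}{2 s} = 1$)
$\sqrt{y{\left(15 \right)} + H{\left(-203 \right)}} = \sqrt{1 + \left(9 - -203\right)} = \sqrt{1 + \left(9 + 203\right)} = \sqrt{1 + 212} = \sqrt{213}$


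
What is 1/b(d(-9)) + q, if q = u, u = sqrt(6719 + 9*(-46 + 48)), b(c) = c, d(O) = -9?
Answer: -1/9 + sqrt(6737) ≈ 81.968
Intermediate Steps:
u = sqrt(6737) (u = sqrt(6719 + 9*2) = sqrt(6719 + 18) = sqrt(6737) ≈ 82.079)
q = sqrt(6737) ≈ 82.079
1/b(d(-9)) + q = 1/(-9) + sqrt(6737) = -1/9 + sqrt(6737)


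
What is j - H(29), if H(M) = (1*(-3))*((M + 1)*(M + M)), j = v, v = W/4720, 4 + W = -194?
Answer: 12319101/2360 ≈ 5220.0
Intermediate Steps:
W = -198 (W = -4 - 194 = -198)
v = -99/2360 (v = -198/4720 = -198*1/4720 = -99/2360 ≈ -0.041949)
j = -99/2360 ≈ -0.041949
H(M) = -6*M*(1 + M) (H(M) = -3*(1 + M)*2*M = -6*M*(1 + M))
j - H(29) = -99/2360 - (-6)*29*(1 + 29) = -99/2360 - (-6)*29*30 = -99/2360 - 1*(-5220) = -99/2360 + 5220 = 12319101/2360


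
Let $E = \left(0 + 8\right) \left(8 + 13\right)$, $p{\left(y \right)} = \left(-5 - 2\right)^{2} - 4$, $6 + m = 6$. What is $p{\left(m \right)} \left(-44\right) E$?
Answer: $-332640$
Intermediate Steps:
$m = 0$ ($m = -6 + 6 = 0$)
$p{\left(y \right)} = 45$ ($p{\left(y \right)} = \left(-7\right)^{2} - 4 = 49 - 4 = 45$)
$E = 168$ ($E = 8 \cdot 21 = 168$)
$p{\left(m \right)} \left(-44\right) E = 45 \left(-44\right) 168 = \left(-1980\right) 168 = -332640$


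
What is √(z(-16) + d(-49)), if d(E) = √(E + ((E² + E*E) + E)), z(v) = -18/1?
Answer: √(-18 + 28*√6) ≈ 7.1124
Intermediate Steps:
z(v) = -18 (z(v) = -18*1 = -18)
d(E) = √(2*E + 2*E²) (d(E) = √(E + ((E² + E²) + E)) = √(E + (2*E² + E)) = √(E + (E + 2*E²)) = √(2*E + 2*E²))
√(z(-16) + d(-49)) = √(-18 + √2*√(-49*(1 - 49))) = √(-18 + √2*√(-49*(-48))) = √(-18 + √2*√2352) = √(-18 + √2*(28*√3)) = √(-18 + 28*√6)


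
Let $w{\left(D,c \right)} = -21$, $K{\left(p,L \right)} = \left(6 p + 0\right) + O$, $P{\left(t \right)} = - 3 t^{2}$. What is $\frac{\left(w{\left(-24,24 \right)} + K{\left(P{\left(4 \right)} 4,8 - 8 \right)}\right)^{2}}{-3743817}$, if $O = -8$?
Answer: $- \frac{1394761}{3743817} \approx -0.37255$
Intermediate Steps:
$K{\left(p,L \right)} = -8 + 6 p$ ($K{\left(p,L \right)} = \left(6 p + 0\right) - 8 = 6 p - 8 = -8 + 6 p$)
$\frac{\left(w{\left(-24,24 \right)} + K{\left(P{\left(4 \right)} 4,8 - 8 \right)}\right)^{2}}{-3743817} = \frac{\left(-21 + \left(-8 + 6 - 3 \cdot 4^{2} \cdot 4\right)\right)^{2}}{-3743817} = \left(-21 + \left(-8 + 6 \left(-3\right) 16 \cdot 4\right)\right)^{2} \left(- \frac{1}{3743817}\right) = \left(-21 + \left(-8 + 6 \left(\left(-48\right) 4\right)\right)\right)^{2} \left(- \frac{1}{3743817}\right) = \left(-21 + \left(-8 + 6 \left(-192\right)\right)\right)^{2} \left(- \frac{1}{3743817}\right) = \left(-21 - 1160\right)^{2} \left(- \frac{1}{3743817}\right) = \left(-1181\right)^{2} \left(- \frac{1}{3743817}\right) = 1394761 \left(- \frac{1}{3743817}\right) = - \frac{1394761}{3743817}$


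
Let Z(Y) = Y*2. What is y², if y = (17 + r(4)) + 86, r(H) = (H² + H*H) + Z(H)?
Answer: 20449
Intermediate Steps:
Z(Y) = 2*Y
r(H) = 2*H + 2*H² (r(H) = (H² + H*H) + 2*H = (H² + H²) + 2*H = 2*H² + 2*H = 2*H + 2*H²)
y = 143 (y = (17 + 2*4*(1 + 4)) + 86 = (17 + 2*4*5) + 86 = (17 + 40) + 86 = 57 + 86 = 143)
y² = 143² = 20449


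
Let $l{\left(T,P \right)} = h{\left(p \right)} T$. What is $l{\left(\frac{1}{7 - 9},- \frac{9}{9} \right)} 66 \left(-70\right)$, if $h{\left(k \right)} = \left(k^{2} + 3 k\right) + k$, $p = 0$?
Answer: $0$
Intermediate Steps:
$h{\left(k \right)} = k^{2} + 4 k$
$l{\left(T,P \right)} = 0$ ($l{\left(T,P \right)} = 0 \left(4 + 0\right) T = 0 \cdot 4 T = 0 T = 0$)
$l{\left(\frac{1}{7 - 9},- \frac{9}{9} \right)} 66 \left(-70\right) = 0 \cdot 66 \left(-70\right) = 0 \left(-70\right) = 0$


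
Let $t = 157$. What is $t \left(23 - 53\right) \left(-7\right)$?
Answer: $32970$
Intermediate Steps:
$t \left(23 - 53\right) \left(-7\right) = 157 \left(23 - 53\right) \left(-7\right) = 157 \left(-30\right) \left(-7\right) = \left(-4710\right) \left(-7\right) = 32970$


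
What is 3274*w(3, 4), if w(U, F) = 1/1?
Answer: 3274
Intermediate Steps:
w(U, F) = 1
3274*w(3, 4) = 3274*1 = 3274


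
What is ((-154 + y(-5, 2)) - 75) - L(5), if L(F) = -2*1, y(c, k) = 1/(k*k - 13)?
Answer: -2044/9 ≈ -227.11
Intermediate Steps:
y(c, k) = 1/(-13 + k²) (y(c, k) = 1/(k² - 13) = 1/(-13 + k²))
L(F) = -2
((-154 + y(-5, 2)) - 75) - L(5) = ((-154 + 1/(-13 + 2²)) - 75) - 1*(-2) = ((-154 + 1/(-13 + 4)) - 75) + 2 = ((-154 + 1/(-9)) - 75) + 2 = ((-154 - ⅑) - 75) + 2 = (-1387/9 - 75) + 2 = -2062/9 + 2 = -2044/9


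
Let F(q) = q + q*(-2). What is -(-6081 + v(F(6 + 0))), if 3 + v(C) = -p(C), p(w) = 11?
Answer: 6095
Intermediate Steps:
F(q) = -q (F(q) = q - 2*q = -q)
v(C) = -14 (v(C) = -3 - 1*11 = -3 - 11 = -14)
-(-6081 + v(F(6 + 0))) = -(-6081 - 14) = -1*(-6095) = 6095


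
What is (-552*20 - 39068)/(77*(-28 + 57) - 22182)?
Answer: 50108/19949 ≈ 2.5118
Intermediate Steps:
(-552*20 - 39068)/(77*(-28 + 57) - 22182) = (-11040 - 39068)/(77*29 - 22182) = -50108/(2233 - 22182) = -50108/(-19949) = -50108*(-1/19949) = 50108/19949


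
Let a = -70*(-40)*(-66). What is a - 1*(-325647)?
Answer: 140847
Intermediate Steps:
a = -184800 (a = 2800*(-66) = -184800)
a - 1*(-325647) = -184800 - 1*(-325647) = -184800 + 325647 = 140847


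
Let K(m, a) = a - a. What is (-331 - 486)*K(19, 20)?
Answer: 0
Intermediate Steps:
K(m, a) = 0
(-331 - 486)*K(19, 20) = (-331 - 486)*0 = -817*0 = 0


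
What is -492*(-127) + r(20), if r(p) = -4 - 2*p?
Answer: 62440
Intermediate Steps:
-492*(-127) + r(20) = -492*(-127) + (-4 - 2*20) = 62484 + (-4 - 40) = 62484 - 44 = 62440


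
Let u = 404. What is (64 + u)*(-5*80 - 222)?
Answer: -291096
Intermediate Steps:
(64 + u)*(-5*80 - 222) = (64 + 404)*(-5*80 - 222) = 468*(-400 - 222) = 468*(-622) = -291096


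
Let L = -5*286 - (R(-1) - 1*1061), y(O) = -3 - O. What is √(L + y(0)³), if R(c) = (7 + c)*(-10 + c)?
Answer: I*√330 ≈ 18.166*I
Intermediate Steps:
R(c) = (-10 + c)*(7 + c)
L = -303 (L = -5*286 - ((-70 + (-1)² - 3*(-1)) - 1*1061) = -1430 - ((-70 + 1 + 3) - 1061) = -1430 - (-66 - 1061) = -1430 - 1*(-1127) = -1430 + 1127 = -303)
√(L + y(0)³) = √(-303 + (-3 - 1*0)³) = √(-303 + (-3 + 0)³) = √(-303 + (-3)³) = √(-303 - 27) = √(-330) = I*√330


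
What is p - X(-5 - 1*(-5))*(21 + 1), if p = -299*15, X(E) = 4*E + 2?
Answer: -4529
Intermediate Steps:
X(E) = 2 + 4*E
p = -4485
p - X(-5 - 1*(-5))*(21 + 1) = -4485 - (2 + 4*(-5 - 1*(-5)))*(21 + 1) = -4485 - (2 + 4*(-5 + 5))*22 = -4485 - (2 + 4*0)*22 = -4485 - (2 + 0)*22 = -4485 - 2*22 = -4485 - 1*44 = -4485 - 44 = -4529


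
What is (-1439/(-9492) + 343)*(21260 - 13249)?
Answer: 26093389145/9492 ≈ 2.7490e+6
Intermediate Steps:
(-1439/(-9492) + 343)*(21260 - 13249) = (-1439*(-1/9492) + 343)*8011 = (1439/9492 + 343)*8011 = (3257195/9492)*8011 = 26093389145/9492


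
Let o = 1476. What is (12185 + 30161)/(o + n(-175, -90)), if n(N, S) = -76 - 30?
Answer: 21173/685 ≈ 30.909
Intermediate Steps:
n(N, S) = -106
(12185 + 30161)/(o + n(-175, -90)) = (12185 + 30161)/(1476 - 106) = 42346/1370 = 42346*(1/1370) = 21173/685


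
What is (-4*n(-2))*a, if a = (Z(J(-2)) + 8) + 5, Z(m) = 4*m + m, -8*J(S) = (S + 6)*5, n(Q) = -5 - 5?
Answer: 20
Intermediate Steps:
n(Q) = -10
J(S) = -15/4 - 5*S/8 (J(S) = -(S + 6)*5/8 = -(6 + S)*5/8 = -(30 + 5*S)/8 = -15/4 - 5*S/8)
Z(m) = 5*m
a = 1/2 (a = (5*(-15/4 - 5/8*(-2)) + 8) + 5 = (5*(-15/4 + 5/4) + 8) + 5 = (5*(-5/2) + 8) + 5 = (-25/2 + 8) + 5 = -9/2 + 5 = 1/2 ≈ 0.50000)
(-4*n(-2))*a = -4*(-10)*(1/2) = 40*(1/2) = 20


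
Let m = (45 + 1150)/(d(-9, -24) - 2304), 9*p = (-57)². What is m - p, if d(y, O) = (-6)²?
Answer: -819943/2268 ≈ -361.53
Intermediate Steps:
d(y, O) = 36
p = 361 (p = (⅑)*(-57)² = (⅑)*3249 = 361)
m = -1195/2268 (m = (45 + 1150)/(36 - 2304) = 1195/(-2268) = 1195*(-1/2268) = -1195/2268 ≈ -0.52690)
m - p = -1195/2268 - 1*361 = -1195/2268 - 361 = -819943/2268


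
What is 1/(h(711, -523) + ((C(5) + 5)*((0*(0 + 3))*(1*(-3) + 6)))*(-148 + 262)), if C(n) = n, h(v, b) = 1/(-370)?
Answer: -370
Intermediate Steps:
h(v, b) = -1/370
1/(h(711, -523) + ((C(5) + 5)*((0*(0 + 3))*(1*(-3) + 6)))*(-148 + 262)) = 1/(-1/370 + ((5 + 5)*((0*(0 + 3))*(1*(-3) + 6)))*(-148 + 262)) = 1/(-1/370 + (10*((0*3)*(-3 + 6)))*114) = 1/(-1/370 + (10*(0*3))*114) = 1/(-1/370 + (10*0)*114) = 1/(-1/370 + 0*114) = 1/(-1/370 + 0) = 1/(-1/370) = -370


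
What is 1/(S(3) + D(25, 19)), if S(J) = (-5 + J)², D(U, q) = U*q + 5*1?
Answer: 1/484 ≈ 0.0020661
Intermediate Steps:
D(U, q) = 5 + U*q (D(U, q) = U*q + 5 = 5 + U*q)
1/(S(3) + D(25, 19)) = 1/((-5 + 3)² + (5 + 25*19)) = 1/((-2)² + (5 + 475)) = 1/(4 + 480) = 1/484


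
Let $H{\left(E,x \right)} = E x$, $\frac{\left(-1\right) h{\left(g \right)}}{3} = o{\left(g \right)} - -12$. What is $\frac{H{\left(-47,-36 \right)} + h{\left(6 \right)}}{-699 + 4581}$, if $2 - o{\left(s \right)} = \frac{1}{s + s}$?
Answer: $\frac{6601}{15528} \approx 0.4251$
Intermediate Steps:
$o{\left(s \right)} = 2 - \frac{1}{2 s}$ ($o{\left(s \right)} = 2 - \frac{1}{s + s} = 2 - \frac{1}{2 s}$)
$h{\left(g \right)} = -42 + \frac{3}{2 g}$ ($h{\left(g \right)} = - 3 \left(\left(2 - \frac{1}{2 g}\right) - -12\right) = - 3 \left(\left(2 - \frac{1}{2 g}\right) + 12\right) = - 3 \left(14 - \frac{1}{2 g}\right) = -42 + \frac{3}{2 g}$)
$\frac{H{\left(-47,-36 \right)} + h{\left(6 \right)}}{-699 + 4581} = \frac{\left(-47\right) \left(-36\right) - \left(42 - \frac{3}{2 \cdot 6}\right)}{-699 + 4581} = \frac{1692 + \left(-42 + \frac{3}{2} \cdot \frac{1}{6}\right)}{3882} = \left(1692 + \left(-42 + \frac{1}{4}\right)\right) \frac{1}{3882} = \left(1692 - \frac{167}{4}\right) \frac{1}{3882} = \frac{6601}{4} \cdot \frac{1}{3882} = \frac{6601}{15528}$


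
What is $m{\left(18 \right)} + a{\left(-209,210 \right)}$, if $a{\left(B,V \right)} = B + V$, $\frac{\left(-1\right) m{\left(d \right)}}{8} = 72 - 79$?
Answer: $57$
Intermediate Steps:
$m{\left(d \right)} = 56$ ($m{\left(d \right)} = - 8 \left(72 - 79\right) = \left(-8\right) \left(-7\right) = 56$)
$m{\left(18 \right)} + a{\left(-209,210 \right)} = 56 + \left(-209 + 210\right) = 56 + 1 = 57$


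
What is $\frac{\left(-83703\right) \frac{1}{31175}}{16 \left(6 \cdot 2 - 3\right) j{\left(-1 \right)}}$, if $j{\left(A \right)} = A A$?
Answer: $- \frac{27901}{1496400} \approx -0.018645$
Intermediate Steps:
$j{\left(A \right)} = A^{2}$
$\frac{\left(-83703\right) \frac{1}{31175}}{16 \left(6 \cdot 2 - 3\right) j{\left(-1 \right)}} = \frac{\left(-83703\right) \frac{1}{31175}}{16 \left(6 \cdot 2 - 3\right) \left(-1\right)^{2}} = \frac{\left(-83703\right) \frac{1}{31175}}{16 \left(12 - 3\right) 1} = - \frac{83703}{31175 \cdot 16 \cdot 9 \cdot 1} = - \frac{83703}{31175 \cdot 144 \cdot 1} = - \frac{83703}{31175 \cdot 144} = \left(- \frac{83703}{31175}\right) \frac{1}{144} = - \frac{27901}{1496400}$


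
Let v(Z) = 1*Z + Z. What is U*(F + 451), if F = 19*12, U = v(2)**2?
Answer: 10864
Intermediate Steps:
v(Z) = 2*Z (v(Z) = Z + Z = 2*Z)
U = 16 (U = (2*2)**2 = 4**2 = 16)
F = 228
U*(F + 451) = 16*(228 + 451) = 16*679 = 10864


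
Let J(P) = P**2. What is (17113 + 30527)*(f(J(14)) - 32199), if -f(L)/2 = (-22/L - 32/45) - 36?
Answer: -224976419104/147 ≈ -1.5305e+9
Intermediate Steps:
f(L) = 3304/45 + 44/L (f(L) = -2*((-22/L - 32/45) - 36) = -2*((-32/45 - 22/L) - 36) = -2*(-1652/45 - 22/L) = 3304/45 + 44/L)
(17113 + 30527)*(f(J(14)) - 32199) = (17113 + 30527)*((3304/45 + 44/(14**2)) - 32199) = 47640*((3304/45 + 44/196) - 32199) = 47640*((3304/45 + 44*(1/196)) - 32199) = 47640*((3304/45 + 11/49) - 32199) = 47640*(162391/2205 - 32199) = 47640*(-70836404/2205) = -224976419104/147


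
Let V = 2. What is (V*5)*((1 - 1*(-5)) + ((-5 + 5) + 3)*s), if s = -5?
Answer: -90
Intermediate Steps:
(V*5)*((1 - 1*(-5)) + ((-5 + 5) + 3)*s) = (2*5)*((1 - 1*(-5)) + ((-5 + 5) + 3)*(-5)) = 10*((1 + 5) + (0 + 3)*(-5)) = 10*(6 + 3*(-5)) = 10*(6 - 15) = 10*(-9) = -90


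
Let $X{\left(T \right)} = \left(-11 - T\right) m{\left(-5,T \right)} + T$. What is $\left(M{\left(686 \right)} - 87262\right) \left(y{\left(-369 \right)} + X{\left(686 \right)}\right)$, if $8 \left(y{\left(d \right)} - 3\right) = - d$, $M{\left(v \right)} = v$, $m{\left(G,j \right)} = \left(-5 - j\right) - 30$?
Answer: $-43571287494$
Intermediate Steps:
$m{\left(G,j \right)} = -35 - j$ ($m{\left(G,j \right)} = \left(-5 - j\right) - 30 = -35 - j$)
$X{\left(T \right)} = T + \left(-35 - T\right) \left(-11 - T\right)$ ($X{\left(T \right)} = \left(-11 - T\right) \left(-35 - T\right) + T = \left(-35 - T\right) \left(-11 - T\right) + T = T + \left(-35 - T\right) \left(-11 - T\right)$)
$y{\left(d \right)} = 3 - \frac{d}{8}$ ($y{\left(d \right)} = 3 + \frac{\left(-1\right) d}{8} = 3 - \frac{d}{8}$)
$\left(M{\left(686 \right)} - 87262\right) \left(y{\left(-369 \right)} + X{\left(686 \right)}\right) = \left(686 - 87262\right) \left(\left(3 - - \frac{369}{8}\right) + \left(385 + 686^{2} + 47 \cdot 686\right)\right) = - 86576 \left(\left(3 + \frac{369}{8}\right) + \left(385 + 470596 + 32242\right)\right) = - 86576 \left(\frac{393}{8} + 503223\right) = \left(-86576\right) \frac{4026177}{8} = -43571287494$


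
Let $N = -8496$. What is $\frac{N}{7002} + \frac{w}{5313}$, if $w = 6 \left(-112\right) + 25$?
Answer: $- \frac{2759419}{2066757} \approx -1.3351$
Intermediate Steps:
$w = -647$ ($w = -672 + 25 = -647$)
$\frac{N}{7002} + \frac{w}{5313} = - \frac{8496}{7002} - \frac{647}{5313} = \left(-8496\right) \frac{1}{7002} - \frac{647}{5313} = - \frac{472}{389} - \frac{647}{5313} = - \frac{2759419}{2066757}$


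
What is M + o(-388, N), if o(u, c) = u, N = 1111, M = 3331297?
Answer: 3330909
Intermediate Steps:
M + o(-388, N) = 3331297 - 388 = 3330909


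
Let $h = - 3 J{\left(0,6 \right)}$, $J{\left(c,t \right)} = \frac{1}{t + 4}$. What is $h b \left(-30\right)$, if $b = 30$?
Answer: $270$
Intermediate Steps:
$J{\left(c,t \right)} = \frac{1}{4 + t}$
$h = - \frac{3}{10}$ ($h = - \frac{3}{4 + 6} = - \frac{3}{10} \approx -0.3$)
$h b \left(-30\right) = \left(- \frac{3}{10}\right) 30 \left(-30\right) = \left(-9\right) \left(-30\right) = 270$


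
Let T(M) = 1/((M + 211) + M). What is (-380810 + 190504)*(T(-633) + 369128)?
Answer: -74110873001934/1055 ≈ -7.0247e+10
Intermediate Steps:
T(M) = 1/(211 + 2*M) (T(M) = 1/((211 + M) + M) = 1/(211 + 2*M))
(-380810 + 190504)*(T(-633) + 369128) = (-380810 + 190504)*(1/(211 + 2*(-633)) + 369128) = -190306*(1/(211 - 1266) + 369128) = -190306*(1/(-1055) + 369128) = -190306*(-1/1055 + 369128) = -190306*389430039/1055 = -74110873001934/1055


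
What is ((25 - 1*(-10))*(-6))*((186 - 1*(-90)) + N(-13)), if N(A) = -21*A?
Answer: -115290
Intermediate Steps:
((25 - 1*(-10))*(-6))*((186 - 1*(-90)) + N(-13)) = ((25 - 1*(-10))*(-6))*((186 - 1*(-90)) - 21*(-13)) = ((25 + 10)*(-6))*((186 + 90) + 273) = (35*(-6))*(276 + 273) = -210*549 = -115290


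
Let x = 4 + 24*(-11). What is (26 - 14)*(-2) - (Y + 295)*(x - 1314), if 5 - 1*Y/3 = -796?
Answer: 4246628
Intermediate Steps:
Y = 2403 (Y = 15 - 3*(-796) = 15 + 2388 = 2403)
x = -260 (x = 4 - 264 = -260)
(26 - 14)*(-2) - (Y + 295)*(x - 1314) = (26 - 14)*(-2) - (2403 + 295)*(-260 - 1314) = 12*(-2) - 2698*(-1574) = -24 - 1*(-4246652) = -24 + 4246652 = 4246628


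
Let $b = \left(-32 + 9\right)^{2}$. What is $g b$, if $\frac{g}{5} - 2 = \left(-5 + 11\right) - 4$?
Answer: $10580$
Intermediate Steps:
$g = 20$ ($g = 10 + 5 \left(\left(-5 + 11\right) - 4\right) = 10 + 5 \left(6 - 4\right) = 10 + 5 \cdot 2 = 10 + 10 = 20$)
$b = 529$ ($b = \left(-23\right)^{2} = 529$)
$g b = 20 \cdot 529 = 10580$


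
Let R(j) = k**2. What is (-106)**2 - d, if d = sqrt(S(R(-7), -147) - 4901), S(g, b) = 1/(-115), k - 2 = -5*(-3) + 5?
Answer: 11236 - 12*I*sqrt(450110)/115 ≈ 11236.0 - 70.007*I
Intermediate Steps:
k = 22 (k = 2 + (-5*(-3) + 5) = 2 + (15 + 5) = 2 + 20 = 22)
R(j) = 484 (R(j) = 22**2 = 484)
S(g, b) = -1/115
d = 12*I*sqrt(450110)/115 (d = sqrt(-1/115 - 4901) = sqrt(-563616/115) = 12*I*sqrt(450110)/115 ≈ 70.007*I)
(-106)**2 - d = (-106)**2 - 12*I*sqrt(450110)/115 = 11236 - 12*I*sqrt(450110)/115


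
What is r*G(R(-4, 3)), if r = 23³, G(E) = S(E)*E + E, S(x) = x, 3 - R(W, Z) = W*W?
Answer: 1898052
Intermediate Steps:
R(W, Z) = 3 - W² (R(W, Z) = 3 - W*W = 3 - W²)
G(E) = E + E² (G(E) = E*E + E = E² + E = E + E²)
r = 12167
r*G(R(-4, 3)) = 12167*((3 - 1*(-4)²)*(1 + (3 - 1*(-4)²))) = 12167*((3 - 1*16)*(1 + (3 - 1*16))) = 12167*((3 - 16)*(1 + (3 - 16))) = 12167*(-13*(1 - 13)) = 12167*(-13*(-12)) = 12167*156 = 1898052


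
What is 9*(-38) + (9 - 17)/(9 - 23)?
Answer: -2390/7 ≈ -341.43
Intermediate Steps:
9*(-38) + (9 - 17)/(9 - 23) = -342 - 8/(-14) = -342 - 8*(-1/14) = -342 + 4/7 = -2390/7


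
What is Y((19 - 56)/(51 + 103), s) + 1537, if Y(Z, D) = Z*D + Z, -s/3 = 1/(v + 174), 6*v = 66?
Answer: 84522/55 ≈ 1536.8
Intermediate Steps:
v = 11 (v = (⅙)*66 = 11)
s = -3/185 (s = -3/(11 + 174) = -3/185 ≈ -0.016216)
Y(Z, D) = Z + D*Z (Y(Z, D) = D*Z + Z = Z + D*Z)
Y((19 - 56)/(51 + 103), s) + 1537 = ((19 - 56)/(51 + 103))*(1 - 3/185) + 1537 = -37/154*(182/185) + 1537 = -37*1/154*(182/185) + 1537 = -37/154*182/185 + 1537 = -13/55 + 1537 = 84522/55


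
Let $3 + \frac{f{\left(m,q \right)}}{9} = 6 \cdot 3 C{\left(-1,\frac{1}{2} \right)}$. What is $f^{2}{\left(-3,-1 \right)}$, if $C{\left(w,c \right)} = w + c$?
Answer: $11664$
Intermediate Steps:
$C{\left(w,c \right)} = c + w$
$f{\left(m,q \right)} = -108$ ($f{\left(m,q \right)} = -27 + 9 \cdot 6 \cdot 3 \left(\frac{1}{2} - 1\right) = -27 + 9 \cdot 18 \left(\frac{1}{2} - 1\right) = -27 + 9 \cdot 18 \left(- \frac{1}{2}\right) = -27 + 9 \left(-9\right) = -27 - 81 = -108$)
$f^{2}{\left(-3,-1 \right)} = \left(-108\right)^{2} = 11664$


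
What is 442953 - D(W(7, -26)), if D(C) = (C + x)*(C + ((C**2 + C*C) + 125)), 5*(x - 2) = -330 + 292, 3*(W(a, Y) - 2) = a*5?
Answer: 11848169/27 ≈ 4.3882e+5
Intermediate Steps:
W(a, Y) = 2 + 5*a/3 (W(a, Y) = 2 + (a*5)/3 = 2 + (5*a)/3 = 2 + 5*a/3)
x = -28/5 (x = 2 + (-330 + 292)/5 = 2 + (1/5)*(-38) = 2 - 38/5 = -28/5 ≈ -5.6000)
D(C) = (-28/5 + C)*(125 + C + 2*C**2) (D(C) = (C - 28/5)*(C + ((C**2 + C*C) + 125)) = (-28/5 + C)*(C + ((C**2 + C**2) + 125)) = (-28/5 + C)*(C + (2*C**2 + 125)) = (-28/5 + C)*(C + (125 + 2*C**2)) = (-28/5 + C)*(125 + C + 2*C**2))
442953 - D(W(7, -26)) = 442953 - (-700 + 2*(2 + (5/3)*7)**3 - 51*(2 + (5/3)*7)**2/5 + 597*(2 + (5/3)*7)/5) = 442953 - (-700 + 2*(2 + 35/3)**3 - 51*(2 + 35/3)**2/5 + 597*(2 + 35/3)/5) = 442953 - (-700 + 2*(41/3)**3 - 51*(41/3)**2/5 + (597/5)*(41/3)) = 442953 - (-700 + 2*(68921/27) - 51/5*1681/9 + 8159/5) = 442953 - (-700 + 137842/27 - 28577/15 + 8159/5) = 442953 - 1*111562/27 = 442953 - 111562/27 = 11848169/27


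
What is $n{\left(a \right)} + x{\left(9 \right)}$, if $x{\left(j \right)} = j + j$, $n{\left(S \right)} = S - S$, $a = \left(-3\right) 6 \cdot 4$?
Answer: $18$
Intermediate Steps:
$a = -72$ ($a = \left(-18\right) 4 = -72$)
$n{\left(S \right)} = 0$
$x{\left(j \right)} = 2 j$
$n{\left(a \right)} + x{\left(9 \right)} = 0 + 2 \cdot 9 = 0 + 18 = 18$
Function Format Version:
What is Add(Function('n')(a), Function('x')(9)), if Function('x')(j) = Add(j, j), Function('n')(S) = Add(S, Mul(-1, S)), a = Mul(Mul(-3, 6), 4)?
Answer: 18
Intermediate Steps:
a = -72 (a = Mul(-18, 4) = -72)
Function('n')(S) = 0
Function('x')(j) = Mul(2, j)
Add(Function('n')(a), Function('x')(9)) = Add(0, Mul(2, 9)) = Add(0, 18) = 18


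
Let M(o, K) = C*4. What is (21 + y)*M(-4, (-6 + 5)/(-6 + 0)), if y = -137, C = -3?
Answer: 1392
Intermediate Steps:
M(o, K) = -12 (M(o, K) = -3*4 = -12)
(21 + y)*M(-4, (-6 + 5)/(-6 + 0)) = (21 - 137)*(-12) = -116*(-12) = 1392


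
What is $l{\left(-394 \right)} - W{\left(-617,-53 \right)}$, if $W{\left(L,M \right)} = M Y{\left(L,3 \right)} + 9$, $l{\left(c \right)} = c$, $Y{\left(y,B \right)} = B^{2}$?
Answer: $74$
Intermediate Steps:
$W{\left(L,M \right)} = 9 + 9 M$ ($W{\left(L,M \right)} = M 3^{2} + 9 = M 9 + 9 = 9 M + 9 = 9 + 9 M$)
$l{\left(-394 \right)} - W{\left(-617,-53 \right)} = -394 - \left(9 + 9 \left(-53\right)\right) = -394 - \left(9 - 477\right) = -394 - -468 = -394 + 468 = 74$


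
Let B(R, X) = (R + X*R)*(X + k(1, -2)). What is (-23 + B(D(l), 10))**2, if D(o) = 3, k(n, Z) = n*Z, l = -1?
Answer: 58081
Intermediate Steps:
k(n, Z) = Z*n
B(R, X) = (-2 + X)*(R + R*X) (B(R, X) = (R + X*R)*(X - 2*1) = (R + R*X)*(X - 2) = (R + R*X)*(-2 + X) = (-2 + X)*(R + R*X))
(-23 + B(D(l), 10))**2 = (-23 + 3*(-2 + 10**2 - 1*10))**2 = (-23 + 3*(-2 + 100 - 10))**2 = (-23 + 3*88)**2 = (-23 + 264)**2 = 241**2 = 58081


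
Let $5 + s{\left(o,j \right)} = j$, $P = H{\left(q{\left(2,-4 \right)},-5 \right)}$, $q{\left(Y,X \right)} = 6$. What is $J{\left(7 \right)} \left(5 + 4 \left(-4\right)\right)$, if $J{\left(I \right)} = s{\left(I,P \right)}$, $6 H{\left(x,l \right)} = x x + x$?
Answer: $-22$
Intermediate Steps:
$H{\left(x,l \right)} = \frac{x}{6} + \frac{x^{2}}{6}$ ($H{\left(x,l \right)} = \frac{x x + x}{6} = \frac{x^{2} + x}{6} = \frac{x + x^{2}}{6} = \frac{x}{6} + \frac{x^{2}}{6}$)
$P = 7$ ($P = \frac{1}{6} \cdot 6 \left(1 + 6\right) = \frac{1}{6} \cdot 6 \cdot 7 = 7$)
$s{\left(o,j \right)} = -5 + j$
$J{\left(I \right)} = 2$ ($J{\left(I \right)} = -5 + 7 = 2$)
$J{\left(7 \right)} \left(5 + 4 \left(-4\right)\right) = 2 \left(5 + 4 \left(-4\right)\right) = 2 \left(5 - 16\right) = 2 \left(-11\right) = -22$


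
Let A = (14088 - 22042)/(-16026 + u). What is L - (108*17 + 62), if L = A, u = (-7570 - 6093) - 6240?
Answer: -68185288/35929 ≈ -1897.8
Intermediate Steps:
u = -19903 (u = -13663 - 6240 = -19903)
A = 7954/35929 (A = (14088 - 22042)/(-16026 - 19903) = -7954/(-35929) = -7954*(-1/35929) = 7954/35929 ≈ 0.22138)
L = 7954/35929 ≈ 0.22138
L - (108*17 + 62) = 7954/35929 - (108*17 + 62) = 7954/35929 - (1836 + 62) = 7954/35929 - 1*1898 = 7954/35929 - 1898 = -68185288/35929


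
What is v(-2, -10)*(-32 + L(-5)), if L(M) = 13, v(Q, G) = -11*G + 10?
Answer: -2280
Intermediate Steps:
v(Q, G) = 10 - 11*G
v(-2, -10)*(-32 + L(-5)) = (10 - 11*(-10))*(-32 + 13) = (10 + 110)*(-19) = 120*(-19) = -2280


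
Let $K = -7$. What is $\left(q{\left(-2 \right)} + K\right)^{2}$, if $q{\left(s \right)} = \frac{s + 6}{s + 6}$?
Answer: $36$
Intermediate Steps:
$q{\left(s \right)} = 1$ ($q{\left(s \right)} = \frac{6 + s}{6 + s} = 1$)
$\left(q{\left(-2 \right)} + K\right)^{2} = \left(1 - 7\right)^{2} = \left(-6\right)^{2} = 36$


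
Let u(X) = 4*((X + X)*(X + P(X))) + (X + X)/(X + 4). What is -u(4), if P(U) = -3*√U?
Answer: 63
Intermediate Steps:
u(X) = 2*X/(4 + X) + 8*X*(X - 3*√X) (u(X) = 4*((X + X)*(X - 3*√X)) + (X + X)/(X + 4) = 4*((2*X)*(X - 3*√X)) + (2*X)/(4 + X) = 4*(2*X*(X - 3*√X)) + 2*X/(4 + X) = 8*X*(X - 3*√X) + 2*X/(4 + X) = 2*X/(4 + X) + 8*X*(X - 3*√X))
-u(4) = -2*4*(1 - 48*√4 - 12*4^(3/2) + 4*4² + 16*4)/(4 + 4) = -2*4*(1 - 48*2 - 12*8 + 4*16 + 64)/8 = -2*4*(1 - 96 - 96 + 64 + 64)/8 = -2*4*(-63)/8 = -1*(-63) = 63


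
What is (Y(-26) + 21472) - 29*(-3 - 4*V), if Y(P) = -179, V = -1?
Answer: 21264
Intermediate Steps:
(Y(-26) + 21472) - 29*(-3 - 4*V) = (-179 + 21472) - 29*(-3 - 4*(-1)) = 21293 - 29*(-3 + 4) = 21293 - 29*1 = 21293 - 29 = 21264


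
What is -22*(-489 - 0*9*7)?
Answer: 10758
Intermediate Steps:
-22*(-489 - 0*9*7) = -22*(-489 - 0*7) = -22*(-489 - 1*0) = -22*(-489 + 0) = -22*(-489) = 10758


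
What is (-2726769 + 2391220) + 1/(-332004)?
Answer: -111403610197/332004 ≈ -3.3555e+5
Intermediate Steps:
(-2726769 + 2391220) + 1/(-332004) = -335549 - 1/332004 = -111403610197/332004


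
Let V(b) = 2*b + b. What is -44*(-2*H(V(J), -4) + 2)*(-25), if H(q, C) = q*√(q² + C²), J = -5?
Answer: 2200 + 33000*√241 ≈ 5.1450e+5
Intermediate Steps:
V(b) = 3*b
H(q, C) = q*√(C² + q²)
-44*(-2*H(V(J), -4) + 2)*(-25) = -44*(-2*3*(-5)*√((-4)² + (3*(-5))²) + 2)*(-25) = -44*(-(-30)*√(16 + (-15)²) + 2)*(-25) = -44*(-(-30)*√(16 + 225) + 2)*(-25) = -44*(-(-30)*√241 + 2)*(-25) = -44*(30*√241 + 2)*(-25) = -44*(2 + 30*√241)*(-25) = (-88 - 1320*√241)*(-25) = 2200 + 33000*√241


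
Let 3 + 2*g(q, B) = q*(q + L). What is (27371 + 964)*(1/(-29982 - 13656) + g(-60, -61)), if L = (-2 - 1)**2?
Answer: 314993970745/7273 ≈ 4.3310e+7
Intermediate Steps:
L = 9 (L = (-3)**2 = 9)
g(q, B) = -3/2 + q*(9 + q)/2 (g(q, B) = -3/2 + (q*(q + 9))/2 = -3/2 + (q*(9 + q))/2 = -3/2 + q*(9 + q)/2)
(27371 + 964)*(1/(-29982 - 13656) + g(-60, -61)) = (27371 + 964)*(1/(-29982 - 13656) + (-3/2 + (1/2)*(-60)**2 + (9/2)*(-60))) = 28335*(1/(-43638) + (-3/2 + (1/2)*3600 - 270)) = 28335*(-1/43638 + (-3/2 + 1800 - 270)) = 28335*(-1/43638 + 3057/2) = 28335*(33350341/21819) = 314993970745/7273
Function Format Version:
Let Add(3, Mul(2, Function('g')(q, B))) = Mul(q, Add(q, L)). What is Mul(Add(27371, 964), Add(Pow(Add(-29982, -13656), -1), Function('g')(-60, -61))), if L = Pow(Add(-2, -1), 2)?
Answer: Rational(314993970745, 7273) ≈ 4.3310e+7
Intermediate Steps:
L = 9 (L = Pow(-3, 2) = 9)
Function('g')(q, B) = Add(Rational(-3, 2), Mul(Rational(1, 2), q, Add(9, q))) (Function('g')(q, B) = Add(Rational(-3, 2), Mul(Rational(1, 2), Mul(q, Add(q, 9)))) = Add(Rational(-3, 2), Mul(Rational(1, 2), Mul(q, Add(9, q)))) = Add(Rational(-3, 2), Mul(Rational(1, 2), q, Add(9, q))))
Mul(Add(27371, 964), Add(Pow(Add(-29982, -13656), -1), Function('g')(-60, -61))) = Mul(Add(27371, 964), Add(Pow(Add(-29982, -13656), -1), Add(Rational(-3, 2), Mul(Rational(1, 2), Pow(-60, 2)), Mul(Rational(9, 2), -60)))) = Mul(28335, Add(Pow(-43638, -1), Add(Rational(-3, 2), Mul(Rational(1, 2), 3600), -270))) = Mul(28335, Add(Rational(-1, 43638), Add(Rational(-3, 2), 1800, -270))) = Mul(28335, Add(Rational(-1, 43638), Rational(3057, 2))) = Mul(28335, Rational(33350341, 21819)) = Rational(314993970745, 7273)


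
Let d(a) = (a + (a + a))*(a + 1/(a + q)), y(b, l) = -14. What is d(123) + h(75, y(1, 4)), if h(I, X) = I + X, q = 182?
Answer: 13862009/305 ≈ 45449.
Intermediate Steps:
d(a) = 3*a*(a + 1/(182 + a)) (d(a) = (a + (a + a))*(a + 1/(a + 182)) = (a + 2*a)*(a + 1/(182 + a)) = (3*a)*(a + 1/(182 + a)) = 3*a*(a + 1/(182 + a)))
d(123) + h(75, y(1, 4)) = 3*123*(1 + 123² + 182*123)/(182 + 123) + (75 - 14) = 3*123*(1 + 15129 + 22386)/305 + 61 = 3*123*(1/305)*37516 + 61 = 13843404/305 + 61 = 13862009/305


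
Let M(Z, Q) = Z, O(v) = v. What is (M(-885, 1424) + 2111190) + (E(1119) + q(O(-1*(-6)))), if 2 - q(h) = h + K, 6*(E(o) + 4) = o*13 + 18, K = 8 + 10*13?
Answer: 4225173/2 ≈ 2.1126e+6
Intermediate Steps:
K = 138 (K = 8 + 130 = 138)
E(o) = -1 + 13*o/6 (E(o) = -4 + (o*13 + 18)/6 = -4 + (13*o + 18)/6 = -4 + (18 + 13*o)/6 = -4 + (3 + 13*o/6) = -1 + 13*o/6)
q(h) = -136 - h (q(h) = 2 - (h + 138) = 2 - (138 + h) = 2 + (-138 - h) = -136 - h)
(M(-885, 1424) + 2111190) + (E(1119) + q(O(-1*(-6)))) = (-885 + 2111190) + ((-1 + (13/6)*1119) + (-136 - (-1)*(-6))) = 2110305 + ((-1 + 4849/2) + (-136 - 1*6)) = 2110305 + (4847/2 + (-136 - 6)) = 2110305 + (4847/2 - 142) = 2110305 + 4563/2 = 4225173/2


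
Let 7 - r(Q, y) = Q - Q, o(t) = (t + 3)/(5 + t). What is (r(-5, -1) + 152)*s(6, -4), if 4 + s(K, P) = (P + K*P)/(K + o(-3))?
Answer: -1378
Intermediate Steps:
o(t) = (3 + t)/(5 + t)
s(K, P) = -4 + (P + K*P)/K (s(K, P) = -4 + (P + K*P)/(K + (3 - 3)/(5 - 3)) = -4 + (P + K*P)/(K + 0/2) = -4 + (P + K*P)/(K + (1/2)*0) = -4 + (P + K*P)/(K + 0) = -4 + (P + K*P)/K)
r(Q, y) = 7 (r(Q, y) = 7 - (Q - Q) = 7 - 1*0 = 7 + 0 = 7)
(r(-5, -1) + 152)*s(6, -4) = (7 + 152)*(-4 - 4 - 4/6) = 159*(-4 - 4 - 4*1/6) = 159*(-4 - 4 - 2/3) = 159*(-26/3) = -1378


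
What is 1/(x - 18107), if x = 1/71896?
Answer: -71896/1301820871 ≈ -5.5227e-5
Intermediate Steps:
x = 1/71896 ≈ 1.3909e-5
1/(x - 18107) = 1/(1/71896 - 18107) = 1/(-1301820871/71896) = -71896/1301820871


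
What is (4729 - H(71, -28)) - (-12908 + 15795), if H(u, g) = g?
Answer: 1870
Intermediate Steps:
(4729 - H(71, -28)) - (-12908 + 15795) = (4729 - 1*(-28)) - (-12908 + 15795) = (4729 + 28) - 1*2887 = 4757 - 2887 = 1870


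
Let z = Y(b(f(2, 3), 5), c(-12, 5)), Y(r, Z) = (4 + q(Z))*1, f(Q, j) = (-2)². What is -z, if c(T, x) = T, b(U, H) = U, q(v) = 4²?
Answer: -20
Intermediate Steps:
q(v) = 16
f(Q, j) = 4
Y(r, Z) = 20 (Y(r, Z) = (4 + 16)*1 = 20*1 = 20)
z = 20
-z = -1*20 = -20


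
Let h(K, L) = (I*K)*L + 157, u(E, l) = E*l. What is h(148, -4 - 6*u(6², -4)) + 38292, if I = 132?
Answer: 16839409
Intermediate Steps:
h(K, L) = 157 + 132*K*L (h(K, L) = (132*K)*L + 157 = 132*K*L + 157 = 157 + 132*K*L)
h(148, -4 - 6*u(6², -4)) + 38292 = (157 + 132*148*(-4 - 6*6²*(-4))) + 38292 = (157 + 132*148*(-4 - 216*(-4))) + 38292 = (157 + 132*148*(-4 - 6*(-144))) + 38292 = (157 + 132*148*(-4 + 864)) + 38292 = (157 + 132*148*860) + 38292 = (157 + 16800960) + 38292 = 16801117 + 38292 = 16839409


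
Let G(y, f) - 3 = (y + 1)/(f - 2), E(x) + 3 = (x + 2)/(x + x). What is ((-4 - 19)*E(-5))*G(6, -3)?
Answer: 2484/25 ≈ 99.360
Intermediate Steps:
E(x) = -3 + (2 + x)/(2*x) (E(x) = -3 + (x + 2)/(x + x) = -3 + (2 + x)/((2*x)) = -3 + (2 + x)*(1/(2*x)) = -3 + (2 + x)/(2*x))
G(y, f) = 3 + (1 + y)/(-2 + f) (G(y, f) = 3 + (y + 1)/(f - 2) = 3 + (1 + y)/(-2 + f))
((-4 - 19)*E(-5))*G(6, -3) = ((-4 - 19)*(-5/2 + 1/(-5)))*((-5 + 6 + 3*(-3))/(-2 - 3)) = (-23*(-5/2 - ⅕))*((-5 + 6 - 9)/(-5)) = (-23*(-27/10))*(-⅕*(-8)) = (621/10)*(8/5) = 2484/25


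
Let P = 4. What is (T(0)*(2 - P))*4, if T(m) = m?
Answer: 0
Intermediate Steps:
(T(0)*(2 - P))*4 = (0*(2 - 1*4))*4 = (0*(2 - 4))*4 = (0*(-2))*4 = 0*4 = 0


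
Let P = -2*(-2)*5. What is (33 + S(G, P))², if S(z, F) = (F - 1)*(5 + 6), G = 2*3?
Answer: 58564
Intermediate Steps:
P = 20 (P = 4*5 = 20)
G = 6
S(z, F) = -11 + 11*F (S(z, F) = (-1 + F)*11 = -11 + 11*F)
(33 + S(G, P))² = (33 + (-11 + 11*20))² = (33 + (-11 + 220))² = (33 + 209)² = 242² = 58564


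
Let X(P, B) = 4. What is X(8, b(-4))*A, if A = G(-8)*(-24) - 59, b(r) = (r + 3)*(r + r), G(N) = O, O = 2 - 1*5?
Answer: 52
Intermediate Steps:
O = -3 (O = 2 - 5 = -3)
G(N) = -3
b(r) = 2*r*(3 + r) (b(r) = (3 + r)*(2*r) = 2*r*(3 + r))
A = 13 (A = -3*(-24) - 59 = 72 - 59 = 13)
X(8, b(-4))*A = 4*13 = 52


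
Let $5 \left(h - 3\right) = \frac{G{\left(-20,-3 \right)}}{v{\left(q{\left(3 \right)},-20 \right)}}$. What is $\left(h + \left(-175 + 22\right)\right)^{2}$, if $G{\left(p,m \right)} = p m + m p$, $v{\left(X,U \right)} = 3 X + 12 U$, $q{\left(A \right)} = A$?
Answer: $\frac{133587364}{5929} \approx 22531.0$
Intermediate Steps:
$G{\left(p,m \right)} = 2 m p$ ($G{\left(p,m \right)} = m p + m p = 2 m p$)
$h = \frac{223}{77}$ ($h = 3 + \frac{2 \left(-3\right) \left(-20\right) \frac{1}{3 \cdot 3 + 12 \left(-20\right)}}{5} = 3 + \frac{120 \frac{1}{9 - 240}}{5} = 3 + \frac{120 \frac{1}{-231}}{5} = 3 + \frac{120 \left(- \frac{1}{231}\right)}{5} = 3 + \frac{1}{5} \left(- \frac{40}{77}\right) = 3 - \frac{8}{77} = \frac{223}{77} \approx 2.8961$)
$\left(h + \left(-175 + 22\right)\right)^{2} = \left(\frac{223}{77} + \left(-175 + 22\right)\right)^{2} = \left(\frac{223}{77} - 153\right)^{2} = \left(- \frac{11558}{77}\right)^{2} = \frac{133587364}{5929}$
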